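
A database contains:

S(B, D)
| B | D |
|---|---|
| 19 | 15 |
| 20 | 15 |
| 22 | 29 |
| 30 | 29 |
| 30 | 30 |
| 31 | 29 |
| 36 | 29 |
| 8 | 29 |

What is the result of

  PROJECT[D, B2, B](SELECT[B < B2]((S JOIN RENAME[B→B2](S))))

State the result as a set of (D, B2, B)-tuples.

{(15, 20, 19), (29, 22, 8), (29, 30, 22), (29, 30, 8), (29, 31, 22), (29, 31, 30), (29, 31, 8), (29, 36, 22), (29, 36, 30), (29, 36, 31), (29, 36, 8)}

ρ[B→B2]: schema becomes (B2, D); tuples unchanged.
Natural join on D: {(19, 15, 19), (19, 15, 20), (20, 15, 19), (20, 15, 20), (22, 29, 22), (22, 29, 30), (22, 29, 31), (22, 29, 36), (22, 29, 8), (30, 29, 22), (30, 29, 30), (30, 29, 31), (30, 29, 36), (30, 29, 8), (30, 30, 30), (31, 29, 22), (31, 29, 30), (31, 29, 31), (31, 29, 36), (31, 29, 8), (36, 29, 22), (36, 29, 30), (36, 29, 31), (36, 29, 36), (36, 29, 8), (8, 29, 22), (8, 29, 30), (8, 29, 31), (8, 29, 36), (8, 29, 8)}
Selection B < B2: {(19, 15, 20), (22, 29, 30), (22, 29, 31), (22, 29, 36), (30, 29, 31), (30, 29, 36), (31, 29, 36), (8, 29, 22), (8, 29, 30), (8, 29, 31), (8, 29, 36)}
π[D, B2, B]: project onto (D, B2, B) → {(15, 20, 19), (29, 22, 8), (29, 30, 22), (29, 30, 8), (29, 31, 22), (29, 31, 30), (29, 31, 8), (29, 36, 22), (29, 36, 30), (29, 36, 31), (29, 36, 8)}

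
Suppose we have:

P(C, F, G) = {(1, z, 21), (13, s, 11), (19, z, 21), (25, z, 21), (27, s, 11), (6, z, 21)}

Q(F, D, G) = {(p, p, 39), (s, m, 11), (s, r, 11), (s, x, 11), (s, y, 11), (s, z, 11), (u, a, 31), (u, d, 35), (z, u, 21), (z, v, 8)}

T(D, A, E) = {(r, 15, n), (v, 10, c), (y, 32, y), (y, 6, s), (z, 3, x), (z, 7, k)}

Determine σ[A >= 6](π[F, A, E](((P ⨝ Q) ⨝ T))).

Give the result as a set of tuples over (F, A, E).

Natural join on F, G: {(1, z, 21, u), (13, s, 11, m), (13, s, 11, r), (13, s, 11, x), (13, s, 11, y), (13, s, 11, z), (19, z, 21, u), (25, z, 21, u), (27, s, 11, m), (27, s, 11, r), (27, s, 11, x), (27, s, 11, y), (27, s, 11, z), (6, z, 21, u)}
Natural join on D: {(13, s, 11, r, 15, n), (13, s, 11, y, 32, y), (13, s, 11, y, 6, s), (13, s, 11, z, 3, x), (13, s, 11, z, 7, k), (27, s, 11, r, 15, n), (27, s, 11, y, 32, y), (27, s, 11, y, 6, s), (27, s, 11, z, 3, x), (27, s, 11, z, 7, k)}
Keep only column(s) F, A, E (5 duplicate(s) eliminated): {(s, 15, n), (s, 3, x), (s, 32, y), (s, 6, s), (s, 7, k)}
Apply σ_{A >= 6}; surviving tuples: {(s, 15, n), (s, 32, y), (s, 6, s), (s, 7, k)}

{(s, 15, n), (s, 32, y), (s, 6, s), (s, 7, k)}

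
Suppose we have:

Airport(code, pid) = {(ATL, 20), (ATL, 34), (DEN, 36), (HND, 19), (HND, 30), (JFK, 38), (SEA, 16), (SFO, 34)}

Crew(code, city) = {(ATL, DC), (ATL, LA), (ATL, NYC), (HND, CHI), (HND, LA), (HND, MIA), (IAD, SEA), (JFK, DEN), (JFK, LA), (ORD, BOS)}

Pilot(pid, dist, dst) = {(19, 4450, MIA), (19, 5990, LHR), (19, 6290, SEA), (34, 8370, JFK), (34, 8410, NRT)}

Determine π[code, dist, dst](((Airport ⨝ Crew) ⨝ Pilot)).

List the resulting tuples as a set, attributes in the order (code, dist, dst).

Natural join on code: {(ATL, 20, DC), (ATL, 20, LA), (ATL, 20, NYC), (ATL, 34, DC), (ATL, 34, LA), (ATL, 34, NYC), (HND, 19, CHI), (HND, 19, LA), (HND, 19, MIA), (HND, 30, CHI), (HND, 30, LA), (HND, 30, MIA), (JFK, 38, DEN), (JFK, 38, LA)}
Natural join on pid: {(ATL, 34, DC, 8370, JFK), (ATL, 34, DC, 8410, NRT), (ATL, 34, LA, 8370, JFK), (ATL, 34, LA, 8410, NRT), (ATL, 34, NYC, 8370, JFK), (ATL, 34, NYC, 8410, NRT), (HND, 19, CHI, 4450, MIA), (HND, 19, CHI, 5990, LHR), (HND, 19, CHI, 6290, SEA), (HND, 19, LA, 4450, MIA), (HND, 19, LA, 5990, LHR), (HND, 19, LA, 6290, SEA), (HND, 19, MIA, 4450, MIA), (HND, 19, MIA, 5990, LHR), (HND, 19, MIA, 6290, SEA)}
π_{code, dist, dst} gives {(ATL, 8370, JFK), (ATL, 8410, NRT), (HND, 4450, MIA), (HND, 5990, LHR), (HND, 6290, SEA)} (10 duplicate(s) eliminated).

{(ATL, 8370, JFK), (ATL, 8410, NRT), (HND, 4450, MIA), (HND, 5990, LHR), (HND, 6290, SEA)}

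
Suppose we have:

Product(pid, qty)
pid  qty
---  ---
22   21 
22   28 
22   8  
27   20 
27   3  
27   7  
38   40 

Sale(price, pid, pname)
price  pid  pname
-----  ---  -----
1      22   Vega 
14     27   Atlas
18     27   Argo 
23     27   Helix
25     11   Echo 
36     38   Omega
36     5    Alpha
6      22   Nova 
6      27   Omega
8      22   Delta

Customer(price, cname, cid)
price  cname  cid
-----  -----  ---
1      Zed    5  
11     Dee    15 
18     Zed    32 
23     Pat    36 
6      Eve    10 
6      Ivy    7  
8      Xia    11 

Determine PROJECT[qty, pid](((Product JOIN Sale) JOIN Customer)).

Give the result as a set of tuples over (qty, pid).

{(20, 27), (21, 22), (28, 22), (3, 27), (7, 27), (8, 22)}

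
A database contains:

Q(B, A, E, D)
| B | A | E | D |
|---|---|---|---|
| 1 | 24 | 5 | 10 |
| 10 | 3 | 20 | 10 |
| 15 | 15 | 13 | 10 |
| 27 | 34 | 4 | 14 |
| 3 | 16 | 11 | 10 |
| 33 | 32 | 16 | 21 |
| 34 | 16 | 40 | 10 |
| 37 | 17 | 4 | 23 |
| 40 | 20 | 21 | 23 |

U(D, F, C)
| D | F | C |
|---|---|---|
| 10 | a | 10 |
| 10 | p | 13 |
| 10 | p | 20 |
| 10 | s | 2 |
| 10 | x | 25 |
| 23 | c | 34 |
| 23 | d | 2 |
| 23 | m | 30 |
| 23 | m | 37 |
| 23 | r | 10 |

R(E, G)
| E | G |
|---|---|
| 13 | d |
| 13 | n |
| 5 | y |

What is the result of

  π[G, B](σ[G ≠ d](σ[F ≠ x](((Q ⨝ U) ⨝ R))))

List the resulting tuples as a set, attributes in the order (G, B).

{(n, 15), (y, 1)}

Q ⋈ U (natural join on D): {(1, 24, 5, 10, a, 10), (1, 24, 5, 10, p, 13), (1, 24, 5, 10, p, 20), (1, 24, 5, 10, s, 2), (1, 24, 5, 10, x, 25), (10, 3, 20, 10, a, 10), (10, 3, 20, 10, p, 13), (10, 3, 20, 10, p, 20), (10, 3, 20, 10, s, 2), (10, 3, 20, 10, x, 25), (15, 15, 13, 10, a, 10), (15, 15, 13, 10, p, 13), (15, 15, 13, 10, p, 20), (15, 15, 13, 10, s, 2), (15, 15, 13, 10, x, 25), (3, 16, 11, 10, a, 10), (3, 16, 11, 10, p, 13), (3, 16, 11, 10, p, 20), (3, 16, 11, 10, s, 2), (3, 16, 11, 10, x, 25), (34, 16, 40, 10, a, 10), (34, 16, 40, 10, p, 13), (34, 16, 40, 10, p, 20), (34, 16, 40, 10, s, 2), (34, 16, 40, 10, x, 25), (37, 17, 4, 23, c, 34), (37, 17, 4, 23, d, 2), (37, 17, 4, 23, m, 30), (37, 17, 4, 23, m, 37), (37, 17, 4, 23, r, 10), (40, 20, 21, 23, c, 34), (40, 20, 21, 23, d, 2), (40, 20, 21, 23, m, 30), (40, 20, 21, 23, m, 37), (40, 20, 21, 23, r, 10)}
(Q ⨝ U) ⋈ R (natural join on E): {(1, 24, 5, 10, a, 10, y), (1, 24, 5, 10, p, 13, y), (1, 24, 5, 10, p, 20, y), (1, 24, 5, 10, s, 2, y), (1, 24, 5, 10, x, 25, y), (15, 15, 13, 10, a, 10, d), (15, 15, 13, 10, a, 10, n), (15, 15, 13, 10, p, 13, d), (15, 15, 13, 10, p, 13, n), (15, 15, 13, 10, p, 20, d), (15, 15, 13, 10, p, 20, n), (15, 15, 13, 10, s, 2, d), (15, 15, 13, 10, s, 2, n), (15, 15, 13, 10, x, 25, d), (15, 15, 13, 10, x, 25, n)}
Apply σ_{F ≠ x}; surviving tuples: {(1, 24, 5, 10, a, 10, y), (1, 24, 5, 10, p, 13, y), (1, 24, 5, 10, p, 20, y), (1, 24, 5, 10, s, 2, y), (15, 15, 13, 10, a, 10, d), (15, 15, 13, 10, a, 10, n), (15, 15, 13, 10, p, 13, d), (15, 15, 13, 10, p, 13, n), (15, 15, 13, 10, p, 20, d), (15, 15, 13, 10, p, 20, n), (15, 15, 13, 10, s, 2, d), (15, 15, 13, 10, s, 2, n)}
Apply σ_{G ≠ d}; surviving tuples: {(1, 24, 5, 10, a, 10, y), (1, 24, 5, 10, p, 13, y), (1, 24, 5, 10, p, 20, y), (1, 24, 5, 10, s, 2, y), (15, 15, 13, 10, a, 10, n), (15, 15, 13, 10, p, 13, n), (15, 15, 13, 10, p, 20, n), (15, 15, 13, 10, s, 2, n)}
Keep only column(s) G, B (6 duplicate(s) eliminated): {(n, 15), (y, 1)}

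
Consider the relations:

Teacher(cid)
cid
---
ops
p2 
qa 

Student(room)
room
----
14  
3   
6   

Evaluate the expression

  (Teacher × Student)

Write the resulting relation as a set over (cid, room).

{(ops, 14), (ops, 3), (ops, 6), (p2, 14), (p2, 3), (p2, 6), (qa, 14), (qa, 3), (qa, 6)}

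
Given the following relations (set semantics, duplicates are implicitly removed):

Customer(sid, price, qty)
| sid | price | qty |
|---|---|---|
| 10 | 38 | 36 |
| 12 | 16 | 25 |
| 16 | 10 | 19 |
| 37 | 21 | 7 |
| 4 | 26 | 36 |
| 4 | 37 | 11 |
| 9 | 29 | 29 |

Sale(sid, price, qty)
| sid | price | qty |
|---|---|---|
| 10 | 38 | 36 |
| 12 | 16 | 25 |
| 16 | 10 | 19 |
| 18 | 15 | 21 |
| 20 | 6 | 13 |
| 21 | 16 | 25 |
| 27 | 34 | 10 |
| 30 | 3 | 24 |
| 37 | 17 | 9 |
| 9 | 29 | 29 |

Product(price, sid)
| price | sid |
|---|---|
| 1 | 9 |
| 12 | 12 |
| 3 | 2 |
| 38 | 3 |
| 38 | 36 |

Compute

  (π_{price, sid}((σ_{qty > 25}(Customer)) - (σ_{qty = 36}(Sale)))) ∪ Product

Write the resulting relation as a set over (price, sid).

{(1, 9), (12, 12), (26, 4), (29, 9), (3, 2), (38, 3), (38, 36)}

Apply σ_{qty > 25}; surviving tuples: {(10, 38, 36), (4, 26, 36), (9, 29, 29)}
Apply σ_{qty = 36}; surviving tuples: {(10, 38, 36)}
Taking the difference: {(4, 26, 36), (9, 29, 29)}
π[price, sid]: project onto (price, sid) → {(26, 4), (29, 9)}
Taking the union: {(1, 9), (12, 12), (26, 4), (29, 9), (3, 2), (38, 3), (38, 36)}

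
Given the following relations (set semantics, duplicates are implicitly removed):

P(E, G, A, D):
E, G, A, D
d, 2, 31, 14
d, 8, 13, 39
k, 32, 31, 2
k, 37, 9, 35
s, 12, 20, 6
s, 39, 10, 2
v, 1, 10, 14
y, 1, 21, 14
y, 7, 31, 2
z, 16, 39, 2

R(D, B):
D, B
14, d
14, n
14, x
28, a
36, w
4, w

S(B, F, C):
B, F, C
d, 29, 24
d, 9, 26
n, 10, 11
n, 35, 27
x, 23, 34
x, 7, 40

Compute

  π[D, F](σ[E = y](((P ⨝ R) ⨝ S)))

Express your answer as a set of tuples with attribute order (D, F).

{(14, 10), (14, 23), (14, 29), (14, 35), (14, 7), (14, 9)}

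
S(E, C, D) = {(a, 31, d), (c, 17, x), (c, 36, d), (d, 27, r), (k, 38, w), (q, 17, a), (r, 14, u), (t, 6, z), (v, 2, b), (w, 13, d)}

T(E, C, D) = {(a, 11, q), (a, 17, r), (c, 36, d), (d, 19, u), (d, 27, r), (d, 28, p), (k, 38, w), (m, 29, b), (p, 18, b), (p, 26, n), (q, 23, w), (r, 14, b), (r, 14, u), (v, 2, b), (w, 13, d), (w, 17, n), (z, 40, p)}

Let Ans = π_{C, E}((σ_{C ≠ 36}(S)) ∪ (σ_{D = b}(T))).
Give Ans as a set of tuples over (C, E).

Apply σ_{C ≠ 36}; surviving tuples: {(a, 31, d), (c, 17, x), (d, 27, r), (k, 38, w), (q, 17, a), (r, 14, u), (t, 6, z), (v, 2, b), (w, 13, d)}
Apply σ_{D = b}; surviving tuples: {(m, 29, b), (p, 18, b), (r, 14, b), (v, 2, b)}
Set union of the two operands is {(a, 31, d), (c, 17, x), (d, 27, r), (k, 38, w), (m, 29, b), (p, 18, b), (q, 17, a), (r, 14, b), (r, 14, u), (t, 6, z), (v, 2, b), (w, 13, d)}.
π[C, E]: project onto (C, E) (1 duplicate(s) eliminated) → {(13, w), (14, r), (17, c), (17, q), (18, p), (2, v), (27, d), (29, m), (31, a), (38, k), (6, t)}

{(13, w), (14, r), (17, c), (17, q), (18, p), (2, v), (27, d), (29, m), (31, a), (38, k), (6, t)}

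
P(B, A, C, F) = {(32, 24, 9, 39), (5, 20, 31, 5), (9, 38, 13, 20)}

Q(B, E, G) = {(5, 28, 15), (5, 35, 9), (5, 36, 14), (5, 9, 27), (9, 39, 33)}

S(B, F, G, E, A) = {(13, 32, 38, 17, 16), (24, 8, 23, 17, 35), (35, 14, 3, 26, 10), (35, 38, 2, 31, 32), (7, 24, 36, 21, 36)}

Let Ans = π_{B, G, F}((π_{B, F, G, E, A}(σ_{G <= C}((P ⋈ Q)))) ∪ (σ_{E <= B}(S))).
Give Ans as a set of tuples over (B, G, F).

Natural join on B: {(5, 20, 31, 5, 28, 15), (5, 20, 31, 5, 35, 9), (5, 20, 31, 5, 36, 14), (5, 20, 31, 5, 9, 27), (9, 38, 13, 20, 39, 33)}
Filtering on G <= C leaves {(5, 20, 31, 5, 28, 15), (5, 20, 31, 5, 35, 9), (5, 20, 31, 5, 36, 14), (5, 20, 31, 5, 9, 27)}.
Keep only column(s) B, F, G, E, A: {(5, 5, 14, 36, 20), (5, 5, 15, 28, 20), (5, 5, 27, 9, 20), (5, 5, 9, 35, 20)}
Filtering on E <= B leaves {(24, 8, 23, 17, 35), (35, 14, 3, 26, 10), (35, 38, 2, 31, 32)}.
Set union of the two operands is {(24, 8, 23, 17, 35), (35, 14, 3, 26, 10), (35, 38, 2, 31, 32), (5, 5, 14, 36, 20), (5, 5, 15, 28, 20), (5, 5, 27, 9, 20), (5, 5, 9, 35, 20)}.
Keep only column(s) B, G, F: {(24, 23, 8), (35, 2, 38), (35, 3, 14), (5, 14, 5), (5, 15, 5), (5, 27, 5), (5, 9, 5)}

{(24, 23, 8), (35, 2, 38), (35, 3, 14), (5, 14, 5), (5, 15, 5), (5, 27, 5), (5, 9, 5)}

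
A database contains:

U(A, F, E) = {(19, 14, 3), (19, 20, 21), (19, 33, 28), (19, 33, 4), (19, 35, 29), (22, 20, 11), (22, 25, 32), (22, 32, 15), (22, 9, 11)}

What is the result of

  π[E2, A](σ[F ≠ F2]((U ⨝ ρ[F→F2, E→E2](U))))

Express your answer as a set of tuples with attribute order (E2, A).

{(11, 22), (15, 22), (21, 19), (28, 19), (29, 19), (3, 19), (32, 22), (4, 19)}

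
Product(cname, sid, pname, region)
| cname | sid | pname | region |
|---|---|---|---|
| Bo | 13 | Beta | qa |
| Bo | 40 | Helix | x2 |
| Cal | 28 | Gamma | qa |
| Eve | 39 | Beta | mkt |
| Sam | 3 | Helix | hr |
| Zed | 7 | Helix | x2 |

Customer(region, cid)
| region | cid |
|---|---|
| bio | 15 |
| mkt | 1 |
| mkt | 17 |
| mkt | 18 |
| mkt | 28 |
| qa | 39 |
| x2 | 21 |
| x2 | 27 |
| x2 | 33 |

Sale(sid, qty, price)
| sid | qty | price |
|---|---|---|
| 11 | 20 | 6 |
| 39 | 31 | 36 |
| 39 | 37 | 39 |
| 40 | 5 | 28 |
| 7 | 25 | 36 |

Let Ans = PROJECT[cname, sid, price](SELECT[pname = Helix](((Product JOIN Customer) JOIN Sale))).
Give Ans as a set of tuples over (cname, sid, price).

{(Bo, 40, 28), (Zed, 7, 36)}

Natural join on region: {(Bo, 13, Beta, qa, 39), (Bo, 40, Helix, x2, 21), (Bo, 40, Helix, x2, 27), (Bo, 40, Helix, x2, 33), (Cal, 28, Gamma, qa, 39), (Eve, 39, Beta, mkt, 1), (Eve, 39, Beta, mkt, 17), (Eve, 39, Beta, mkt, 18), (Eve, 39, Beta, mkt, 28), (Zed, 7, Helix, x2, 21), (Zed, 7, Helix, x2, 27), (Zed, 7, Helix, x2, 33)}
Natural join on sid: {(Bo, 40, Helix, x2, 21, 5, 28), (Bo, 40, Helix, x2, 27, 5, 28), (Bo, 40, Helix, x2, 33, 5, 28), (Eve, 39, Beta, mkt, 1, 31, 36), (Eve, 39, Beta, mkt, 1, 37, 39), (Eve, 39, Beta, mkt, 17, 31, 36), (Eve, 39, Beta, mkt, 17, 37, 39), (Eve, 39, Beta, mkt, 18, 31, 36), (Eve, 39, Beta, mkt, 18, 37, 39), (Eve, 39, Beta, mkt, 28, 31, 36), (Eve, 39, Beta, mkt, 28, 37, 39), (Zed, 7, Helix, x2, 21, 25, 36), (Zed, 7, Helix, x2, 27, 25, 36), (Zed, 7, Helix, x2, 33, 25, 36)}
Apply σ_{pname = Helix}; surviving tuples: {(Bo, 40, Helix, x2, 21, 5, 28), (Bo, 40, Helix, x2, 27, 5, 28), (Bo, 40, Helix, x2, 33, 5, 28), (Zed, 7, Helix, x2, 21, 25, 36), (Zed, 7, Helix, x2, 27, 25, 36), (Zed, 7, Helix, x2, 33, 25, 36)}
Keep only column(s) cname, sid, price (4 duplicate(s) eliminated): {(Bo, 40, 28), (Zed, 7, 36)}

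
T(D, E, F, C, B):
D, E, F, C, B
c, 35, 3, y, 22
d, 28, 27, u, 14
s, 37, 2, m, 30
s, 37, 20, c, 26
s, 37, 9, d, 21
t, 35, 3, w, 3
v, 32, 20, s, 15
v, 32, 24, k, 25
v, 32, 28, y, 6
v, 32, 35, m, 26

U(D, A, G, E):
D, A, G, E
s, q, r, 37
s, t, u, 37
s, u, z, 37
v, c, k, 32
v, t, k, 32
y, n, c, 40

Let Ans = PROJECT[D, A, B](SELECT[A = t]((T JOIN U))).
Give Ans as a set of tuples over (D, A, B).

{(s, t, 21), (s, t, 26), (s, t, 30), (v, t, 15), (v, t, 25), (v, t, 26), (v, t, 6)}

Natural join on D, E: {(s, 37, 2, m, 30, q, r), (s, 37, 2, m, 30, t, u), (s, 37, 2, m, 30, u, z), (s, 37, 20, c, 26, q, r), (s, 37, 20, c, 26, t, u), (s, 37, 20, c, 26, u, z), (s, 37, 9, d, 21, q, r), (s, 37, 9, d, 21, t, u), (s, 37, 9, d, 21, u, z), (v, 32, 20, s, 15, c, k), (v, 32, 20, s, 15, t, k), (v, 32, 24, k, 25, c, k), (v, 32, 24, k, 25, t, k), (v, 32, 28, y, 6, c, k), (v, 32, 28, y, 6, t, k), (v, 32, 35, m, 26, c, k), (v, 32, 35, m, 26, t, k)}
Apply σ_{A = t}; surviving tuples: {(s, 37, 2, m, 30, t, u), (s, 37, 20, c, 26, t, u), (s, 37, 9, d, 21, t, u), (v, 32, 20, s, 15, t, k), (v, 32, 24, k, 25, t, k), (v, 32, 28, y, 6, t, k), (v, 32, 35, m, 26, t, k)}
Keep only column(s) D, A, B: {(s, t, 21), (s, t, 26), (s, t, 30), (v, t, 15), (v, t, 25), (v, t, 26), (v, t, 6)}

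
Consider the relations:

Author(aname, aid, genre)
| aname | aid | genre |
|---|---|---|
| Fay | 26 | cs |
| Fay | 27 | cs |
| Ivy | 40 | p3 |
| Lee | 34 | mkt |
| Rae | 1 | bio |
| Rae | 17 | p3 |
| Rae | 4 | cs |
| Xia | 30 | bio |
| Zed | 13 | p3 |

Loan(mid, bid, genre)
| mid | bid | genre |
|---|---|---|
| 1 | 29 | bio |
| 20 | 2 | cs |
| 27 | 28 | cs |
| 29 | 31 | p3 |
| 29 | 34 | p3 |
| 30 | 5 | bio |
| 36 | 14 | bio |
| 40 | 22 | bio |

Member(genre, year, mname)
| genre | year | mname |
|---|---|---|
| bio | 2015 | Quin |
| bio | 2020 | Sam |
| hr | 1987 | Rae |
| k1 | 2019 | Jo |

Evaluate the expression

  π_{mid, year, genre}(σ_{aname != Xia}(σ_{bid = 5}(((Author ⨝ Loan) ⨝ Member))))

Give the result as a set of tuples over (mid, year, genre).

Natural join on genre: {(Fay, 26, cs, 20, 2), (Fay, 26, cs, 27, 28), (Fay, 27, cs, 20, 2), (Fay, 27, cs, 27, 28), (Ivy, 40, p3, 29, 31), (Ivy, 40, p3, 29, 34), (Rae, 1, bio, 1, 29), (Rae, 1, bio, 30, 5), (Rae, 1, bio, 36, 14), (Rae, 1, bio, 40, 22), (Rae, 17, p3, 29, 31), (Rae, 17, p3, 29, 34), (Rae, 4, cs, 20, 2), (Rae, 4, cs, 27, 28), (Xia, 30, bio, 1, 29), (Xia, 30, bio, 30, 5), (Xia, 30, bio, 36, 14), (Xia, 30, bio, 40, 22), (Zed, 13, p3, 29, 31), (Zed, 13, p3, 29, 34)}
Natural join on genre: {(Rae, 1, bio, 1, 29, 2015, Quin), (Rae, 1, bio, 1, 29, 2020, Sam), (Rae, 1, bio, 30, 5, 2015, Quin), (Rae, 1, bio, 30, 5, 2020, Sam), (Rae, 1, bio, 36, 14, 2015, Quin), (Rae, 1, bio, 36, 14, 2020, Sam), (Rae, 1, bio, 40, 22, 2015, Quin), (Rae, 1, bio, 40, 22, 2020, Sam), (Xia, 30, bio, 1, 29, 2015, Quin), (Xia, 30, bio, 1, 29, 2020, Sam), (Xia, 30, bio, 30, 5, 2015, Quin), (Xia, 30, bio, 30, 5, 2020, Sam), (Xia, 30, bio, 36, 14, 2015, Quin), (Xia, 30, bio, 36, 14, 2020, Sam), (Xia, 30, bio, 40, 22, 2015, Quin), (Xia, 30, bio, 40, 22, 2020, Sam)}
Selection bid = 5: {(Rae, 1, bio, 30, 5, 2015, Quin), (Rae, 1, bio, 30, 5, 2020, Sam), (Xia, 30, bio, 30, 5, 2015, Quin), (Xia, 30, bio, 30, 5, 2020, Sam)}
Selection aname != Xia: {(Rae, 1, bio, 30, 5, 2015, Quin), (Rae, 1, bio, 30, 5, 2020, Sam)}
π[mid, year, genre]: project onto (mid, year, genre) → {(30, 2015, bio), (30, 2020, bio)}

{(30, 2015, bio), (30, 2020, bio)}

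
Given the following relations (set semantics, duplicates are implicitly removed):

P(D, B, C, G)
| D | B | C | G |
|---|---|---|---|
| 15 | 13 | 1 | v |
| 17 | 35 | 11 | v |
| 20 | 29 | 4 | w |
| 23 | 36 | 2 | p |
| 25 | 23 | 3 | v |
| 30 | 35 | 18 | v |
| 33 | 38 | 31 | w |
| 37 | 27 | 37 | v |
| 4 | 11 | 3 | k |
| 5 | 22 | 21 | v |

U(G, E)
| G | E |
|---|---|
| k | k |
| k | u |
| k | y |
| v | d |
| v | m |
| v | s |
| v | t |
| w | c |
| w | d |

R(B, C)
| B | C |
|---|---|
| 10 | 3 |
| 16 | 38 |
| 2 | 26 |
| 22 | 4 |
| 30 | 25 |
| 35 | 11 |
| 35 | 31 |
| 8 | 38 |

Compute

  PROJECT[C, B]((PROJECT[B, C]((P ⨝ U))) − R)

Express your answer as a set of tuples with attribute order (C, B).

Joining P and U on G yields {(15, 13, 1, v, d), (15, 13, 1, v, m), (15, 13, 1, v, s), (15, 13, 1, v, t), (17, 35, 11, v, d), (17, 35, 11, v, m), (17, 35, 11, v, s), (17, 35, 11, v, t), (20, 29, 4, w, c), (20, 29, 4, w, d), (25, 23, 3, v, d), (25, 23, 3, v, m), (25, 23, 3, v, s), (25, 23, 3, v, t), (30, 35, 18, v, d), (30, 35, 18, v, m), (30, 35, 18, v, s), (30, 35, 18, v, t), (33, 38, 31, w, c), (33, 38, 31, w, d), (37, 27, 37, v, d), (37, 27, 37, v, m), (37, 27, 37, v, s), (37, 27, 37, v, t), (4, 11, 3, k, k), (4, 11, 3, k, u), (4, 11, 3, k, y), (5, 22, 21, v, d), (5, 22, 21, v, m), (5, 22, 21, v, s), (5, 22, 21, v, t)}.
π[B, C]: project onto (B, C) (22 duplicate(s) eliminated) → {(11, 3), (13, 1), (22, 21), (23, 3), (27, 37), (29, 4), (35, 11), (35, 18), (38, 31)}
Set difference of the two operands is {(11, 3), (13, 1), (22, 21), (23, 3), (27, 37), (29, 4), (35, 18), (38, 31)}.
π[C, B]: project onto (C, B) → {(1, 13), (18, 35), (21, 22), (3, 11), (3, 23), (31, 38), (37, 27), (4, 29)}

{(1, 13), (18, 35), (21, 22), (3, 11), (3, 23), (31, 38), (37, 27), (4, 29)}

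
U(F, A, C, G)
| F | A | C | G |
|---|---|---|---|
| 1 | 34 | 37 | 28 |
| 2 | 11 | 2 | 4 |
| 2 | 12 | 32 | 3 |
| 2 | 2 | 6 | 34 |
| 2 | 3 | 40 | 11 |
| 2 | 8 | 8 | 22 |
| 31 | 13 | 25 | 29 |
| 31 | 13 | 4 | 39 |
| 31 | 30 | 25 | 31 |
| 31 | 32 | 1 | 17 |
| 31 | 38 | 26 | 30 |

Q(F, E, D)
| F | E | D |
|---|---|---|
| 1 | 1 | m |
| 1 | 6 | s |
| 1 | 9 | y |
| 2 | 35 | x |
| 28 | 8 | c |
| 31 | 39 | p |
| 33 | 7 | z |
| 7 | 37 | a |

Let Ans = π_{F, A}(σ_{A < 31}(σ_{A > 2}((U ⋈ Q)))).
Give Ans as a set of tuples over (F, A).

U ⋈ Q (natural join on F): {(1, 34, 37, 28, 1, m), (1, 34, 37, 28, 6, s), (1, 34, 37, 28, 9, y), (2, 11, 2, 4, 35, x), (2, 12, 32, 3, 35, x), (2, 2, 6, 34, 35, x), (2, 3, 40, 11, 35, x), (2, 8, 8, 22, 35, x), (31, 13, 25, 29, 39, p), (31, 13, 4, 39, 39, p), (31, 30, 25, 31, 39, p), (31, 32, 1, 17, 39, p), (31, 38, 26, 30, 39, p)}
Filtering on A > 2 leaves {(1, 34, 37, 28, 1, m), (1, 34, 37, 28, 6, s), (1, 34, 37, 28, 9, y), (2, 11, 2, 4, 35, x), (2, 12, 32, 3, 35, x), (2, 3, 40, 11, 35, x), (2, 8, 8, 22, 35, x), (31, 13, 25, 29, 39, p), (31, 13, 4, 39, 39, p), (31, 30, 25, 31, 39, p), (31, 32, 1, 17, 39, p), (31, 38, 26, 30, 39, p)}.
Filtering on A < 31 leaves {(2, 11, 2, 4, 35, x), (2, 12, 32, 3, 35, x), (2, 3, 40, 11, 35, x), (2, 8, 8, 22, 35, x), (31, 13, 25, 29, 39, p), (31, 13, 4, 39, 39, p), (31, 30, 25, 31, 39, p)}.
Projecting to F, A (1 duplicate(s) eliminated): {(2, 11), (2, 12), (2, 3), (2, 8), (31, 13), (31, 30)}

{(2, 11), (2, 12), (2, 3), (2, 8), (31, 13), (31, 30)}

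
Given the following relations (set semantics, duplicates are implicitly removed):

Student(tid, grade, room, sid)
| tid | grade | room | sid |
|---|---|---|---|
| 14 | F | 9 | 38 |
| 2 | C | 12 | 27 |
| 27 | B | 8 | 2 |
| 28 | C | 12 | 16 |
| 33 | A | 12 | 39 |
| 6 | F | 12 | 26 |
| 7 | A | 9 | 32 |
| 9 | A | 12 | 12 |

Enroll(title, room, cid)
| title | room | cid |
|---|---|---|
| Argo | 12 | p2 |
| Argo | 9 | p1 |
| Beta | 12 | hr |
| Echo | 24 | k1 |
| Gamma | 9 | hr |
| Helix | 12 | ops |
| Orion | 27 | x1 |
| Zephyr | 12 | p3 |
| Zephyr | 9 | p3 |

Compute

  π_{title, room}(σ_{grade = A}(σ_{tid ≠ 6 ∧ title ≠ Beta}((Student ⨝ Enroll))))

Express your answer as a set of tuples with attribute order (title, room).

{(Argo, 12), (Argo, 9), (Gamma, 9), (Helix, 12), (Zephyr, 12), (Zephyr, 9)}

Natural join on room: {(14, F, 9, 38, Argo, p1), (14, F, 9, 38, Gamma, hr), (14, F, 9, 38, Zephyr, p3), (2, C, 12, 27, Argo, p2), (2, C, 12, 27, Beta, hr), (2, C, 12, 27, Helix, ops), (2, C, 12, 27, Zephyr, p3), (28, C, 12, 16, Argo, p2), (28, C, 12, 16, Beta, hr), (28, C, 12, 16, Helix, ops), (28, C, 12, 16, Zephyr, p3), (33, A, 12, 39, Argo, p2), (33, A, 12, 39, Beta, hr), (33, A, 12, 39, Helix, ops), (33, A, 12, 39, Zephyr, p3), (6, F, 12, 26, Argo, p2), (6, F, 12, 26, Beta, hr), (6, F, 12, 26, Helix, ops), (6, F, 12, 26, Zephyr, p3), (7, A, 9, 32, Argo, p1), (7, A, 9, 32, Gamma, hr), (7, A, 9, 32, Zephyr, p3), (9, A, 12, 12, Argo, p2), (9, A, 12, 12, Beta, hr), (9, A, 12, 12, Helix, ops), (9, A, 12, 12, Zephyr, p3)}
Selection tid ≠ 6 ∧ title ≠ Beta: {(14, F, 9, 38, Argo, p1), (14, F, 9, 38, Gamma, hr), (14, F, 9, 38, Zephyr, p3), (2, C, 12, 27, Argo, p2), (2, C, 12, 27, Helix, ops), (2, C, 12, 27, Zephyr, p3), (28, C, 12, 16, Argo, p2), (28, C, 12, 16, Helix, ops), (28, C, 12, 16, Zephyr, p3), (33, A, 12, 39, Argo, p2), (33, A, 12, 39, Helix, ops), (33, A, 12, 39, Zephyr, p3), (7, A, 9, 32, Argo, p1), (7, A, 9, 32, Gamma, hr), (7, A, 9, 32, Zephyr, p3), (9, A, 12, 12, Argo, p2), (9, A, 12, 12, Helix, ops), (9, A, 12, 12, Zephyr, p3)}
Selection grade = A: {(33, A, 12, 39, Argo, p2), (33, A, 12, 39, Helix, ops), (33, A, 12, 39, Zephyr, p3), (7, A, 9, 32, Argo, p1), (7, A, 9, 32, Gamma, hr), (7, A, 9, 32, Zephyr, p3), (9, A, 12, 12, Argo, p2), (9, A, 12, 12, Helix, ops), (9, A, 12, 12, Zephyr, p3)}
Keep only column(s) title, room (3 duplicate(s) eliminated): {(Argo, 12), (Argo, 9), (Gamma, 9), (Helix, 12), (Zephyr, 12), (Zephyr, 9)}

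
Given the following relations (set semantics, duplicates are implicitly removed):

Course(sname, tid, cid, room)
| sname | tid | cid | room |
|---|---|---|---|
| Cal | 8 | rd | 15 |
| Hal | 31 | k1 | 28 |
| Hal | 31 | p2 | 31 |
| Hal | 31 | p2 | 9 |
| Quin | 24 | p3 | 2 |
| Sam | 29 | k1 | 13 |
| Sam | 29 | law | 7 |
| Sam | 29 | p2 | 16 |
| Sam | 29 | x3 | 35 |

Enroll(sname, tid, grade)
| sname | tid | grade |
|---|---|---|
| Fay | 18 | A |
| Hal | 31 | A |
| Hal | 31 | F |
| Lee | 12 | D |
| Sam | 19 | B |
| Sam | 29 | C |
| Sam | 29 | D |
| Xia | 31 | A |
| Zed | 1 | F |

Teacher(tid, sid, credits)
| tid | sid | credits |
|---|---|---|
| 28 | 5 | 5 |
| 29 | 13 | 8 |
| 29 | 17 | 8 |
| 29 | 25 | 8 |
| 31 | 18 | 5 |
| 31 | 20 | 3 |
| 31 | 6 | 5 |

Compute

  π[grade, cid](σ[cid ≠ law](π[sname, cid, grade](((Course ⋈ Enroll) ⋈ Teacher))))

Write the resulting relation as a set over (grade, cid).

{(A, k1), (A, p2), (C, k1), (C, p2), (C, x3), (D, k1), (D, p2), (D, x3), (F, k1), (F, p2)}

Natural join on sname, tid: {(Hal, 31, k1, 28, A), (Hal, 31, k1, 28, F), (Hal, 31, p2, 31, A), (Hal, 31, p2, 31, F), (Hal, 31, p2, 9, A), (Hal, 31, p2, 9, F), (Sam, 29, k1, 13, C), (Sam, 29, k1, 13, D), (Sam, 29, law, 7, C), (Sam, 29, law, 7, D), (Sam, 29, p2, 16, C), (Sam, 29, p2, 16, D), (Sam, 29, x3, 35, C), (Sam, 29, x3, 35, D)}
Natural join on tid: {(Hal, 31, k1, 28, A, 18, 5), (Hal, 31, k1, 28, A, 20, 3), (Hal, 31, k1, 28, A, 6, 5), (Hal, 31, k1, 28, F, 18, 5), (Hal, 31, k1, 28, F, 20, 3), (Hal, 31, k1, 28, F, 6, 5), (Hal, 31, p2, 31, A, 18, 5), (Hal, 31, p2, 31, A, 20, 3), (Hal, 31, p2, 31, A, 6, 5), (Hal, 31, p2, 31, F, 18, 5), (Hal, 31, p2, 31, F, 20, 3), (Hal, 31, p2, 31, F, 6, 5), (Hal, 31, p2, 9, A, 18, 5), (Hal, 31, p2, 9, A, 20, 3), (Hal, 31, p2, 9, A, 6, 5), (Hal, 31, p2, 9, F, 18, 5), (Hal, 31, p2, 9, F, 20, 3), (Hal, 31, p2, 9, F, 6, 5), (Sam, 29, k1, 13, C, 13, 8), (Sam, 29, k1, 13, C, 17, 8), (Sam, 29, k1, 13, C, 25, 8), (Sam, 29, k1, 13, D, 13, 8), (Sam, 29, k1, 13, D, 17, 8), (Sam, 29, k1, 13, D, 25, 8), (Sam, 29, law, 7, C, 13, 8), (Sam, 29, law, 7, C, 17, 8), (Sam, 29, law, 7, C, 25, 8), (Sam, 29, law, 7, D, 13, 8), (Sam, 29, law, 7, D, 17, 8), (Sam, 29, law, 7, D, 25, 8), (Sam, 29, p2, 16, C, 13, 8), (Sam, 29, p2, 16, C, 17, 8), (Sam, 29, p2, 16, C, 25, 8), (Sam, 29, p2, 16, D, 13, 8), (Sam, 29, p2, 16, D, 17, 8), (Sam, 29, p2, 16, D, 25, 8), (Sam, 29, x3, 35, C, 13, 8), (Sam, 29, x3, 35, C, 17, 8), (Sam, 29, x3, 35, C, 25, 8), (Sam, 29, x3, 35, D, 13, 8), (Sam, 29, x3, 35, D, 17, 8), (Sam, 29, x3, 35, D, 25, 8)}
π[sname, cid, grade]: project onto (sname, cid, grade) (30 duplicate(s) eliminated) → {(Hal, k1, A), (Hal, k1, F), (Hal, p2, A), (Hal, p2, F), (Sam, k1, C), (Sam, k1, D), (Sam, law, C), (Sam, law, D), (Sam, p2, C), (Sam, p2, D), (Sam, x3, C), (Sam, x3, D)}
σ[cid ≠ law]: keep tuples satisfying cid ≠ law → {(Hal, k1, A), (Hal, k1, F), (Hal, p2, A), (Hal, p2, F), (Sam, k1, C), (Sam, k1, D), (Sam, p2, C), (Sam, p2, D), (Sam, x3, C), (Sam, x3, D)}
π[grade, cid]: project onto (grade, cid) → {(A, k1), (A, p2), (C, k1), (C, p2), (C, x3), (D, k1), (D, p2), (D, x3), (F, k1), (F, p2)}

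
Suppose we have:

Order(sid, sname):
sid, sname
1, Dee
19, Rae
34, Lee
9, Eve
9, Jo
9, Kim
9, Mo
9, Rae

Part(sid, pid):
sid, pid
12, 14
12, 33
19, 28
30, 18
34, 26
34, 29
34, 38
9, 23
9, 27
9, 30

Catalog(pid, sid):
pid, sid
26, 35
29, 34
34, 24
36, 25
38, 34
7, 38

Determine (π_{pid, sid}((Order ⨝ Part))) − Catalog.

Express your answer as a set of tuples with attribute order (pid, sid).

{(23, 9), (26, 34), (27, 9), (28, 19), (30, 9)}

Joining Order and Part on sid yields {(19, Rae, 28), (34, Lee, 26), (34, Lee, 29), (34, Lee, 38), (9, Eve, 23), (9, Eve, 27), (9, Eve, 30), (9, Jo, 23), (9, Jo, 27), (9, Jo, 30), (9, Kim, 23), (9, Kim, 27), (9, Kim, 30), (9, Mo, 23), (9, Mo, 27), (9, Mo, 30), (9, Rae, 23), (9, Rae, 27), (9, Rae, 30)}.
Projecting to pid, sid (12 duplicate(s) eliminated): {(23, 9), (26, 34), (27, 9), (28, 19), (29, 34), (30, 9), (38, 34)}
Set difference of the two operands is {(23, 9), (26, 34), (27, 9), (28, 19), (30, 9)}.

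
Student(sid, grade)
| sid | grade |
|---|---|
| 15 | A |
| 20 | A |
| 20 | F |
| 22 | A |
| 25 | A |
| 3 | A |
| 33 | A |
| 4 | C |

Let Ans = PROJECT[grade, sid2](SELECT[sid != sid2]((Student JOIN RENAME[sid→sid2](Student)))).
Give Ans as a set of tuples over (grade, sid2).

ρ[sid→sid2]: schema becomes (sid2, grade); tuples unchanged.
Student ⋈ RENAME[sid→sid2](Student) (natural join on grade): {(15, A, 15), (15, A, 20), (15, A, 22), (15, A, 25), (15, A, 3), (15, A, 33), (20, A, 15), (20, A, 20), (20, A, 22), (20, A, 25), (20, A, 3), (20, A, 33), (20, F, 20), (22, A, 15), (22, A, 20), (22, A, 22), (22, A, 25), (22, A, 3), (22, A, 33), (25, A, 15), (25, A, 20), (25, A, 22), (25, A, 25), (25, A, 3), (25, A, 33), (3, A, 15), (3, A, 20), (3, A, 22), (3, A, 25), (3, A, 3), (3, A, 33), (33, A, 15), (33, A, 20), (33, A, 22), (33, A, 25), (33, A, 3), (33, A, 33), (4, C, 4)}
σ[sid != sid2]: keep tuples satisfying sid != sid2 → {(15, A, 20), (15, A, 22), (15, A, 25), (15, A, 3), (15, A, 33), (20, A, 15), (20, A, 22), (20, A, 25), (20, A, 3), (20, A, 33), (22, A, 15), (22, A, 20), (22, A, 25), (22, A, 3), (22, A, 33), (25, A, 15), (25, A, 20), (25, A, 22), (25, A, 3), (25, A, 33), (3, A, 15), (3, A, 20), (3, A, 22), (3, A, 25), (3, A, 33), (33, A, 15), (33, A, 20), (33, A, 22), (33, A, 25), (33, A, 3)}
Keep only column(s) grade, sid2 (24 duplicate(s) eliminated): {(A, 15), (A, 20), (A, 22), (A, 25), (A, 3), (A, 33)}

{(A, 15), (A, 20), (A, 22), (A, 25), (A, 3), (A, 33)}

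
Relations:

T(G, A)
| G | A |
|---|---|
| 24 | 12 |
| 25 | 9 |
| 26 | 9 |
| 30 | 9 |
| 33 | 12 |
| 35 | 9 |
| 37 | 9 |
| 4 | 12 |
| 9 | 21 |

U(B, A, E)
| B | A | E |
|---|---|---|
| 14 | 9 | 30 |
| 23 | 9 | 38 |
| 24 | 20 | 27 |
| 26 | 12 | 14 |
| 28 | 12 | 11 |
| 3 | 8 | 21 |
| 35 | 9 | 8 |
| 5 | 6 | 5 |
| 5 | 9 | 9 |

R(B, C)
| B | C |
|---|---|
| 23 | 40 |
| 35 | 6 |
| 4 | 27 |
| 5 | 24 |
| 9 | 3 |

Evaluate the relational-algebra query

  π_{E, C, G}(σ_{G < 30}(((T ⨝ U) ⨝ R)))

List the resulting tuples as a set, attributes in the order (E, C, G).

{(38, 40, 25), (38, 40, 26), (8, 6, 25), (8, 6, 26), (9, 24, 25), (9, 24, 26)}

T ⋈ U (natural join on A): {(24, 12, 26, 14), (24, 12, 28, 11), (25, 9, 14, 30), (25, 9, 23, 38), (25, 9, 35, 8), (25, 9, 5, 9), (26, 9, 14, 30), (26, 9, 23, 38), (26, 9, 35, 8), (26, 9, 5, 9), (30, 9, 14, 30), (30, 9, 23, 38), (30, 9, 35, 8), (30, 9, 5, 9), (33, 12, 26, 14), (33, 12, 28, 11), (35, 9, 14, 30), (35, 9, 23, 38), (35, 9, 35, 8), (35, 9, 5, 9), (37, 9, 14, 30), (37, 9, 23, 38), (37, 9, 35, 8), (37, 9, 5, 9), (4, 12, 26, 14), (4, 12, 28, 11)}
(T ⨝ U) ⋈ R (natural join on B): {(25, 9, 23, 38, 40), (25, 9, 35, 8, 6), (25, 9, 5, 9, 24), (26, 9, 23, 38, 40), (26, 9, 35, 8, 6), (26, 9, 5, 9, 24), (30, 9, 23, 38, 40), (30, 9, 35, 8, 6), (30, 9, 5, 9, 24), (35, 9, 23, 38, 40), (35, 9, 35, 8, 6), (35, 9, 5, 9, 24), (37, 9, 23, 38, 40), (37, 9, 35, 8, 6), (37, 9, 5, 9, 24)}
Selection G < 30: {(25, 9, 23, 38, 40), (25, 9, 35, 8, 6), (25, 9, 5, 9, 24), (26, 9, 23, 38, 40), (26, 9, 35, 8, 6), (26, 9, 5, 9, 24)}
π[E, C, G]: project onto (E, C, G) → {(38, 40, 25), (38, 40, 26), (8, 6, 25), (8, 6, 26), (9, 24, 25), (9, 24, 26)}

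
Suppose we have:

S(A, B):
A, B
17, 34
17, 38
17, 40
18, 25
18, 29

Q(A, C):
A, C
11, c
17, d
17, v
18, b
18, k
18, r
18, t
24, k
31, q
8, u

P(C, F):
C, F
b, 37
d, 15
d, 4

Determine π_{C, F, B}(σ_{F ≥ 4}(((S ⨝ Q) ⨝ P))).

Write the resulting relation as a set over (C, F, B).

{(b, 37, 25), (b, 37, 29), (d, 15, 34), (d, 15, 38), (d, 15, 40), (d, 4, 34), (d, 4, 38), (d, 4, 40)}

Natural join on A: {(17, 34, d), (17, 34, v), (17, 38, d), (17, 38, v), (17, 40, d), (17, 40, v), (18, 25, b), (18, 25, k), (18, 25, r), (18, 25, t), (18, 29, b), (18, 29, k), (18, 29, r), (18, 29, t)}
Natural join on C: {(17, 34, d, 15), (17, 34, d, 4), (17, 38, d, 15), (17, 38, d, 4), (17, 40, d, 15), (17, 40, d, 4), (18, 25, b, 37), (18, 29, b, 37)}
σ[F ≥ 4]: keep tuples satisfying F ≥ 4 → {(17, 34, d, 15), (17, 34, d, 4), (17, 38, d, 15), (17, 38, d, 4), (17, 40, d, 15), (17, 40, d, 4), (18, 25, b, 37), (18, 29, b, 37)}
π_{C, F, B} gives {(b, 37, 25), (b, 37, 29), (d, 15, 34), (d, 15, 38), (d, 15, 40), (d, 4, 34), (d, 4, 38), (d, 4, 40)}.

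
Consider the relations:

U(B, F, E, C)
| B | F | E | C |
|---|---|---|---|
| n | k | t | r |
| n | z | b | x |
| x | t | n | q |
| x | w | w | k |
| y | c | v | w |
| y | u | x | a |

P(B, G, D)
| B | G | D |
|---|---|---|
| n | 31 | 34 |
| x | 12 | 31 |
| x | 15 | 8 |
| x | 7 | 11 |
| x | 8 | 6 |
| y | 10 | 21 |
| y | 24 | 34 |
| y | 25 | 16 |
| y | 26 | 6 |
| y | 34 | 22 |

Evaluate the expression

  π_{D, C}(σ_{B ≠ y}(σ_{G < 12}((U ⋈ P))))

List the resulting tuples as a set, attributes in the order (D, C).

{(11, k), (11, q), (6, k), (6, q)}

Joining U and P on B yields {(n, k, t, r, 31, 34), (n, z, b, x, 31, 34), (x, t, n, q, 12, 31), (x, t, n, q, 15, 8), (x, t, n, q, 7, 11), (x, t, n, q, 8, 6), (x, w, w, k, 12, 31), (x, w, w, k, 15, 8), (x, w, w, k, 7, 11), (x, w, w, k, 8, 6), (y, c, v, w, 10, 21), (y, c, v, w, 24, 34), (y, c, v, w, 25, 16), (y, c, v, w, 26, 6), (y, c, v, w, 34, 22), (y, u, x, a, 10, 21), (y, u, x, a, 24, 34), (y, u, x, a, 25, 16), (y, u, x, a, 26, 6), (y, u, x, a, 34, 22)}.
Apply σ_{G < 12}; surviving tuples: {(x, t, n, q, 7, 11), (x, t, n, q, 8, 6), (x, w, w, k, 7, 11), (x, w, w, k, 8, 6), (y, c, v, w, 10, 21), (y, u, x, a, 10, 21)}
Apply σ_{B ≠ y}; surviving tuples: {(x, t, n, q, 7, 11), (x, t, n, q, 8, 6), (x, w, w, k, 7, 11), (x, w, w, k, 8, 6)}
π[D, C]: project onto (D, C) → {(11, k), (11, q), (6, k), (6, q)}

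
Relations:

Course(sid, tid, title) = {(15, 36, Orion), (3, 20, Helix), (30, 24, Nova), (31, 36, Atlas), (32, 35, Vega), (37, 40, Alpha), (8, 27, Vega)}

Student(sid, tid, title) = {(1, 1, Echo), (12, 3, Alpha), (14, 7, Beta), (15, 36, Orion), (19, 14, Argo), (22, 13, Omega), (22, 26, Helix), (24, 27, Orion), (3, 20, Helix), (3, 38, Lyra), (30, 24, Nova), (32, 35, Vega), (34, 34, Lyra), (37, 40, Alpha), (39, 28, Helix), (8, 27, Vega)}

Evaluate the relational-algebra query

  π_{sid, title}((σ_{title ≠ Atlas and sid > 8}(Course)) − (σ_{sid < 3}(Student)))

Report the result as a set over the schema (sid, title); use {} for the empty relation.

{(15, Orion), (30, Nova), (32, Vega), (37, Alpha)}

σ[title ≠ Atlas and sid > 8]: keep tuples satisfying title ≠ Atlas and sid > 8 → {(15, 36, Orion), (30, 24, Nova), (32, 35, Vega), (37, 40, Alpha)}
σ[sid < 3]: keep tuples satisfying sid < 3 → {(1, 1, Echo)}
Difference: {(15, 36, Orion), (30, 24, Nova), (32, 35, Vega), (37, 40, Alpha)} with {(1, 1, Echo)} → {(15, 36, Orion), (30, 24, Nova), (32, 35, Vega), (37, 40, Alpha)}
Keep only column(s) sid, title: {(15, Orion), (30, Nova), (32, Vega), (37, Alpha)}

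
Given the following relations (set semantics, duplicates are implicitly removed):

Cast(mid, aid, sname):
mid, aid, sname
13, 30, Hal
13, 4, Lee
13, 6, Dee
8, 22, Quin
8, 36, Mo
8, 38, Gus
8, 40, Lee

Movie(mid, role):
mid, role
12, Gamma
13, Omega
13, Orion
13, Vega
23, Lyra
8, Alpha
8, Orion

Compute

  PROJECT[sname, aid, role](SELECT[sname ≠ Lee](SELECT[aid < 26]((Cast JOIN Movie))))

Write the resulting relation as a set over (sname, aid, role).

{(Dee, 6, Omega), (Dee, 6, Orion), (Dee, 6, Vega), (Quin, 22, Alpha), (Quin, 22, Orion)}

Joining Cast and Movie on mid yields {(13, 30, Hal, Omega), (13, 30, Hal, Orion), (13, 30, Hal, Vega), (13, 4, Lee, Omega), (13, 4, Lee, Orion), (13, 4, Lee, Vega), (13, 6, Dee, Omega), (13, 6, Dee, Orion), (13, 6, Dee, Vega), (8, 22, Quin, Alpha), (8, 22, Quin, Orion), (8, 36, Mo, Alpha), (8, 36, Mo, Orion), (8, 38, Gus, Alpha), (8, 38, Gus, Orion), (8, 40, Lee, Alpha), (8, 40, Lee, Orion)}.
Filtering on aid < 26 leaves {(13, 4, Lee, Omega), (13, 4, Lee, Orion), (13, 4, Lee, Vega), (13, 6, Dee, Omega), (13, 6, Dee, Orion), (13, 6, Dee, Vega), (8, 22, Quin, Alpha), (8, 22, Quin, Orion)}.
Filtering on sname ≠ Lee leaves {(13, 6, Dee, Omega), (13, 6, Dee, Orion), (13, 6, Dee, Vega), (8, 22, Quin, Alpha), (8, 22, Quin, Orion)}.
π_{sname, aid, role} gives {(Dee, 6, Omega), (Dee, 6, Orion), (Dee, 6, Vega), (Quin, 22, Alpha), (Quin, 22, Orion)}.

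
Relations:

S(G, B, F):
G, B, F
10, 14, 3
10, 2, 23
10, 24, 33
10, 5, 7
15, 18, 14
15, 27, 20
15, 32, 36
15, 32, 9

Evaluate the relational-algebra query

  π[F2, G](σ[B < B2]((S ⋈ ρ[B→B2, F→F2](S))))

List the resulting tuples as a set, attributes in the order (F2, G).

ρ[B→B2, F→F2]: schema becomes (G, B2, F2); tuples unchanged.
Joining S and ρ[B→B2, F→F2](S) on G yields {(10, 14, 3, 14, 3), (10, 14, 3, 2, 23), (10, 14, 3, 24, 33), (10, 14, 3, 5, 7), (10, 2, 23, 14, 3), (10, 2, 23, 2, 23), (10, 2, 23, 24, 33), (10, 2, 23, 5, 7), (10, 24, 33, 14, 3), (10, 24, 33, 2, 23), (10, 24, 33, 24, 33), (10, 24, 33, 5, 7), (10, 5, 7, 14, 3), (10, 5, 7, 2, 23), (10, 5, 7, 24, 33), (10, 5, 7, 5, 7), (15, 18, 14, 18, 14), (15, 18, 14, 27, 20), (15, 18, 14, 32, 36), (15, 18, 14, 32, 9), (15, 27, 20, 18, 14), (15, 27, 20, 27, 20), (15, 27, 20, 32, 36), (15, 27, 20, 32, 9), (15, 32, 36, 18, 14), (15, 32, 36, 27, 20), (15, 32, 36, 32, 36), (15, 32, 36, 32, 9), (15, 32, 9, 18, 14), (15, 32, 9, 27, 20), (15, 32, 9, 32, 36), (15, 32, 9, 32, 9)}.
Selection B < B2: {(10, 14, 3, 24, 33), (10, 2, 23, 14, 3), (10, 2, 23, 24, 33), (10, 2, 23, 5, 7), (10, 5, 7, 14, 3), (10, 5, 7, 24, 33), (15, 18, 14, 27, 20), (15, 18, 14, 32, 36), (15, 18, 14, 32, 9), (15, 27, 20, 32, 36), (15, 27, 20, 32, 9)}
Keep only column(s) F2, G (5 duplicate(s) eliminated): {(20, 15), (3, 10), (33, 10), (36, 15), (7, 10), (9, 15)}

{(20, 15), (3, 10), (33, 10), (36, 15), (7, 10), (9, 15)}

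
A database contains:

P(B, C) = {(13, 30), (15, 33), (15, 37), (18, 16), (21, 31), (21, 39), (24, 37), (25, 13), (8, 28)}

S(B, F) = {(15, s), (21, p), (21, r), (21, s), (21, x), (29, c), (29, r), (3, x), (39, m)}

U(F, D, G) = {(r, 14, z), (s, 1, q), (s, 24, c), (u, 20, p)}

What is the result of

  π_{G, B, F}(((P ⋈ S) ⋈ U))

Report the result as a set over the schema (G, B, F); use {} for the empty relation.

Joining P and S on B yields {(15, 33, s), (15, 37, s), (21, 31, p), (21, 31, r), (21, 31, s), (21, 31, x), (21, 39, p), (21, 39, r), (21, 39, s), (21, 39, x)}.
Joining (P ⋈ S) and U on F yields {(15, 33, s, 1, q), (15, 33, s, 24, c), (15, 37, s, 1, q), (15, 37, s, 24, c), (21, 31, r, 14, z), (21, 31, s, 1, q), (21, 31, s, 24, c), (21, 39, r, 14, z), (21, 39, s, 1, q), (21, 39, s, 24, c)}.
Projecting to G, B, F (5 duplicate(s) eliminated): {(c, 15, s), (c, 21, s), (q, 15, s), (q, 21, s), (z, 21, r)}

{(c, 15, s), (c, 21, s), (q, 15, s), (q, 21, s), (z, 21, r)}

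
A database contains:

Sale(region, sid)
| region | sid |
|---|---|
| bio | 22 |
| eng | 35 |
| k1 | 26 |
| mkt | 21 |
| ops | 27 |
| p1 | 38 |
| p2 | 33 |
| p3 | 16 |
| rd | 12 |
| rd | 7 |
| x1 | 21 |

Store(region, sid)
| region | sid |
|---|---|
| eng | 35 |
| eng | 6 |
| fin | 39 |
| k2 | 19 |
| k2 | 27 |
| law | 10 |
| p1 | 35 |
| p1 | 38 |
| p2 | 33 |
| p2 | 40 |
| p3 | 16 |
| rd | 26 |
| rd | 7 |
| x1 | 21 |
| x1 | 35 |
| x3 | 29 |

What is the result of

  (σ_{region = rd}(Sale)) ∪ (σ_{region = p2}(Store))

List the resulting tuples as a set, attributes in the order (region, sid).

{(p2, 33), (p2, 40), (rd, 12), (rd, 7)}

Filtering on region = rd leaves {(rd, 12), (rd, 7)}.
Filtering on region = p2 leaves {(p2, 33), (p2, 40)}.
Union: {(rd, 12), (rd, 7)} with {(p2, 33), (p2, 40)} → {(p2, 33), (p2, 40), (rd, 12), (rd, 7)}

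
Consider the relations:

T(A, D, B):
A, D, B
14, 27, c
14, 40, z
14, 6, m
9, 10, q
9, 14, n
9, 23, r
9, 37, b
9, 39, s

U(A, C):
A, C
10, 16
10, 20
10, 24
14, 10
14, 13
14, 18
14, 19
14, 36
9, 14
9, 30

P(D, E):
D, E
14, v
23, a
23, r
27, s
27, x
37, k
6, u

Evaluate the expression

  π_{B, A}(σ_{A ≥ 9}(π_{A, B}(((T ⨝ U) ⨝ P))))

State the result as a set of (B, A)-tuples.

{(b, 9), (c, 14), (m, 14), (n, 9), (r, 9)}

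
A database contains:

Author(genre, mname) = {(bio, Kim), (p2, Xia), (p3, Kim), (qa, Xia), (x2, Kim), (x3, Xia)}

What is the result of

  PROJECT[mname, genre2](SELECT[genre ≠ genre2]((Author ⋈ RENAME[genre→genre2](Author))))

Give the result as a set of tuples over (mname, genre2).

{(Kim, bio), (Kim, p3), (Kim, x2), (Xia, p2), (Xia, qa), (Xia, x3)}

ρ[genre→genre2]: schema becomes (genre2, mname); tuples unchanged.
Natural join on mname: {(bio, Kim, bio), (bio, Kim, p3), (bio, Kim, x2), (p2, Xia, p2), (p2, Xia, qa), (p2, Xia, x3), (p3, Kim, bio), (p3, Kim, p3), (p3, Kim, x2), (qa, Xia, p2), (qa, Xia, qa), (qa, Xia, x3), (x2, Kim, bio), (x2, Kim, p3), (x2, Kim, x2), (x3, Xia, p2), (x3, Xia, qa), (x3, Xia, x3)}
σ[genre ≠ genre2]: keep tuples satisfying genre ≠ genre2 → {(bio, Kim, p3), (bio, Kim, x2), (p2, Xia, qa), (p2, Xia, x3), (p3, Kim, bio), (p3, Kim, x2), (qa, Xia, p2), (qa, Xia, x3), (x2, Kim, bio), (x2, Kim, p3), (x3, Xia, p2), (x3, Xia, qa)}
π_{mname, genre2} gives {(Kim, bio), (Kim, p3), (Kim, x2), (Xia, p2), (Xia, qa), (Xia, x3)} (6 duplicate(s) eliminated).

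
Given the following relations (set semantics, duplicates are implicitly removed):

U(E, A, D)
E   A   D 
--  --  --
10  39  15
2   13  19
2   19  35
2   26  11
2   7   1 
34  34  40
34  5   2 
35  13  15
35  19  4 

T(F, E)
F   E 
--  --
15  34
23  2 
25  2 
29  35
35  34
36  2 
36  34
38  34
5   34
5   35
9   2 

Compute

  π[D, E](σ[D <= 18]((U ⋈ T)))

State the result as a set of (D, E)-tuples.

{(1, 2), (11, 2), (15, 35), (2, 34), (4, 35)}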